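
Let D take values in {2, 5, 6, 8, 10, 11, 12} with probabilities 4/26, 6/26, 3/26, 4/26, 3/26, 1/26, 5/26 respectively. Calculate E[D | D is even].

P(D is even) = 19/26.
Σ over the event: 2·2/13 + 6·3/26 + 8·2/13 + 10·3/26 + 12·5/26 = 74/13.
E[D | D is even] = (74/13) / (19/26) = 148/19.

148/19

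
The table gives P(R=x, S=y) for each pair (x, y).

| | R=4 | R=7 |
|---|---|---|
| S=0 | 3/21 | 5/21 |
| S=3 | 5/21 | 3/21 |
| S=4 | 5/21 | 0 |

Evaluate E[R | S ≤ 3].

11/2

P(S ≤ 3) = 16/21.
Summing R·P(R=x,S=y) over the conditioning event gives 88/21.
E[R | S ≤ 3] = (88/21) / (16/21) = 11/2.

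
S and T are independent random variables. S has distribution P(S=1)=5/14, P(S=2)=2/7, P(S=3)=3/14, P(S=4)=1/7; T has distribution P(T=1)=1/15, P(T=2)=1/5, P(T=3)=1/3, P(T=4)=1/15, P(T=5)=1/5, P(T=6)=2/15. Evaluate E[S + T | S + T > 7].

60/7

P(S + T > 7) = 1/6.
Summing (S+T)·P(x,y) over outcomes with S + T > 7 gives 10/7.
E[S + T | S + T > 7] = (10/7) / (1/6) = 60/7.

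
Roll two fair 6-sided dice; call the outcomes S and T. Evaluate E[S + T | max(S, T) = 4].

Outcomes with max(S, T) = 4: (1,4), (2,4), (3,4), (4,1), (4,2), (4,3), (4,4), each with probability 1/36.
E[S + T | max(S, T) = 4] = (5 + 6 + 7 + 5 + 6 + 7 + 8) / 7 = 44/7.

44/7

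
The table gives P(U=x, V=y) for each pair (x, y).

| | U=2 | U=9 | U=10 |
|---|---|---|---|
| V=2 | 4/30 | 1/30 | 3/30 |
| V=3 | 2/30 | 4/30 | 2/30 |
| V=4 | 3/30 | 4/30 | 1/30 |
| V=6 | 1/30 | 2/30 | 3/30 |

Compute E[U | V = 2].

P(V = 2) = 4/15.
Σ U·P over the event = 2·(4/30) + 9·(1/30) + 10·(3/30) = 47/30.
E[U | V = 2] = (47/30) / (4/15) = 47/8.

47/8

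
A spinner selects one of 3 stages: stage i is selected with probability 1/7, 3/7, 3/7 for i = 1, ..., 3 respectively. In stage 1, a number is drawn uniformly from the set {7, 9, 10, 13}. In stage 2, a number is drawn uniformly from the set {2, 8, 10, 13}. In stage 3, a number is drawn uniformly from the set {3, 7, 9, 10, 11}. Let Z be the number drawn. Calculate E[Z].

E[Z | stage 1] = (7+9+10+13)/4 = 39/4.
E[Z | stage 2] = (2+8+10+13)/4 = 33/4.
E[Z | stage 3] = (3+7+9+10+11)/5 = 8.
E[Z] = (1/7)·(39/4) + (3/7)·(33/4) + (3/7)·(8) = 117/14.

117/14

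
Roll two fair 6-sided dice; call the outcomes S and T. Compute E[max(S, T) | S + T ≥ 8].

P(S + T ≥ 8) = 5/12.
Summing max(S,T)·P(x,y) over outcomes with S + T ≥ 8 gives 83/36.
E[max(S, T) | S + T ≥ 8] = (83/36) / (5/12) = 83/15.

83/15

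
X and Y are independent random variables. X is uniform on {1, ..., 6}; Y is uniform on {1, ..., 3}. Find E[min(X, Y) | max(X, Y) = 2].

P(max(X, Y) = 2) = 1/6.
Summing min(X,Y)·P(x,y) over outcomes with max(X, Y) = 2 gives 2/9.
E[min(X, Y) | max(X, Y) = 2] = (2/9) / (1/6) = 4/3.

4/3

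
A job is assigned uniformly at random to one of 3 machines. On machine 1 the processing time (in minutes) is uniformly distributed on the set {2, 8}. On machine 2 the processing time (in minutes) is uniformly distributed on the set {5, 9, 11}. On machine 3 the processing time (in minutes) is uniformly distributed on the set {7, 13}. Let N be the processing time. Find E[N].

E[N | machine 1] = (2+8)/2 = 5.
E[N | machine 2] = (5+9+11)/3 = 25/3.
E[N | machine 3] = (7+13)/2 = 10.
By the law of total expectation,
E[N] = (1/3)·(5) + (1/3)·(25/3) + (1/3)·(10) = 70/9.

70/9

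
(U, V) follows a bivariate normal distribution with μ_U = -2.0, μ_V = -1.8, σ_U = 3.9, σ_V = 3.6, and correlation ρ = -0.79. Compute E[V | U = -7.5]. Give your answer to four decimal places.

2.2108

The regression of V on U has slope ρ·σ_V/σ_U and passes through (μ_U, μ_V).
E[V | U=-7.5] = -1.8 + (-0.79)·(3.6/3.9)·(-7.5 − (-2.0)) = -1.8 + (-0.72923)·(-5.5) = 2.2108.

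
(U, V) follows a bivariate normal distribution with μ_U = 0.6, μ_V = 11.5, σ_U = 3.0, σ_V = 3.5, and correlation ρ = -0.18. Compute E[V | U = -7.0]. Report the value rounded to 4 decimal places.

13.0960

E[V | U=x] = μ_V + ρ(σ_V/σ_U)(x − μ_U) for jointly normal variables.
E[V | U=-7.0] = 11.5 + (-0.18)·(3.5/3.0)·(-7.0 − (0.6)) = 11.5 + (-0.21)·(-7.6) = 13.0960.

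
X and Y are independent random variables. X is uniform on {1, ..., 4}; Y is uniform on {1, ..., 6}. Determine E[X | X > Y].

10/3

Outcomes with X > Y: (2,1), (3,1), (3,2), (4,1), (4,2), (4,3), each with probability 1/24.
E[X | X > Y] = (2 + 3 + 3 + 4 + 4 + 4) / 6 = 10/3.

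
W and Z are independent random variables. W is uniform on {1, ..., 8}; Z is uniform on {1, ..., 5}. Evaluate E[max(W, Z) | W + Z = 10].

Outcomes with W + Z = 10: (5,5), (6,4), (7,3), (8,2), each with probability 1/40.
E[max(W, Z) | W + Z = 10] = (5 + 6 + 7 + 8) / 4 = 13/2.

13/2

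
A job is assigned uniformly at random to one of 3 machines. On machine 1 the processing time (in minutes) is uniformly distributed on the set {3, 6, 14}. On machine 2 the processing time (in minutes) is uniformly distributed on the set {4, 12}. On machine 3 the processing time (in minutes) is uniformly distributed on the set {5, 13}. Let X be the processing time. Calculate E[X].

74/9

E[X | machine 1] = (3+6+14)/3 = 23/3.
E[X | machine 2] = (4+12)/2 = 8.
E[X | machine 3] = (5+13)/2 = 9.
E[X] = (1/3)·(23/3) + (1/3)·(8) + (1/3)·(9) = 74/9.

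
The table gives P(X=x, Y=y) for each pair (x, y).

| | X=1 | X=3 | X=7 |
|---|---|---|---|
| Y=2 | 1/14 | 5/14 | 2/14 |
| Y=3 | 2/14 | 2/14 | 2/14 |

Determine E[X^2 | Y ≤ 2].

P(Y ≤ 2) = 4/7.
Σ X^2·P over the event = 1·(1/14) + 9·(5/14) + 49·(2/14) = 72/7.
E[X^2 | Y ≤ 2] = (72/7) / (4/7) = 18.

18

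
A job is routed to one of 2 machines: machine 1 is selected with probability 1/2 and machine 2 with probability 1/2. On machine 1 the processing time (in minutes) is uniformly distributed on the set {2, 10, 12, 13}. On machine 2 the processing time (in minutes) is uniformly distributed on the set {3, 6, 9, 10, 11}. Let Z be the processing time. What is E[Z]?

341/40

E[Z | machine 1] = (2+10+12+13)/4 = 37/4.
E[Z | machine 2] = (3+6+9+10+11)/5 = 39/5.
E[Z] = (1/2)·(37/4) + (1/2)·(39/5) = 341/40.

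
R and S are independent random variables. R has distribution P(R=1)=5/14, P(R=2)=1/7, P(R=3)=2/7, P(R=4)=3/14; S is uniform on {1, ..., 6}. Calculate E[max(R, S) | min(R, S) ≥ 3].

P(min(R, S) ≥ 3) = 1/3.
Summing max(R,S)·P(x,y) over outcomes with min(R, S) ≥ 3 gives 43/28.
E[max(R, S) | min(R, S) ≥ 3] = (43/28) / (1/3) = 129/28.

129/28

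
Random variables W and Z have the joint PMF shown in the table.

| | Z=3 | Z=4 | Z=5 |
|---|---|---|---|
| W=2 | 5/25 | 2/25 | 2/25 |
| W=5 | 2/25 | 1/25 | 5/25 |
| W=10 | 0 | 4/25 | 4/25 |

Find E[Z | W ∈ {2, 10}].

69/17

P(W ∈ {2, 10}) = 17/25.
Σ Z·P over the event = 3·(5/25) + 4·(2/25) + 5·(2/25) + 4·(4/25) + 5·(4/25) = 69/25.
E[Z | W ∈ {2, 10}] = (69/25) / (17/25) = 69/17.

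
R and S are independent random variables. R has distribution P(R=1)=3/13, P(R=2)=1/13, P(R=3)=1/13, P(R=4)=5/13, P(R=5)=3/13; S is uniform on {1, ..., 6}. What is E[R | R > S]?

P(R > S) = 5/13.
Summing R·P(x,y) over outcomes with R > S gives 64/39.
E[R | R > S] = (64/39) / (5/13) = 64/15.

64/15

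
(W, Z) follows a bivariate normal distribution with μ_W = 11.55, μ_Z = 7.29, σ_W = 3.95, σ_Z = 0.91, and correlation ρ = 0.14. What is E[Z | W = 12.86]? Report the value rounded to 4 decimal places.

7.3323

E[Z | W=x] = μ_Z + ρ(σ_Z/σ_W)(x − μ_W) for jointly normal variables.
E[Z | W=12.86] = 7.29 + (0.14)·(0.91/3.95)·(12.86 − (11.55)) = 7.29 + (0.032253)·(1.31) = 7.3323.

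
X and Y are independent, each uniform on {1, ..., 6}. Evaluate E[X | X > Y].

14/3

P(X > Y) = 5/12.
Summing X·P(x,y) over outcomes with X > Y gives 35/18.
E[X | X > Y] = (35/18) / (5/12) = 14/3.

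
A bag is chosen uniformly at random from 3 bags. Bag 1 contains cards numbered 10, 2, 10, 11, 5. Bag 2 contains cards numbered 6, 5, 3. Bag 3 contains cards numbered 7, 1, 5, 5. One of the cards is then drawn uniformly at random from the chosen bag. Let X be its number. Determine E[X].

503/90

E[X | bag 1] = (10+2+10+11+5)/5 = 38/5.
E[X | bag 2] = (6+5+3)/3 = 14/3.
E[X | bag 3] = (7+1+5+5)/4 = 9/2.
By the law of total expectation,
E[X] = (1/3)·(38/5) + (1/3)·(14/3) + (1/3)·(9/2) = 503/90.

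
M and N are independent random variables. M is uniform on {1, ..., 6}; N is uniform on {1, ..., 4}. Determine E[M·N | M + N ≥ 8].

35/2

P(M + N ≥ 8) = 1/4.
Summing MN·P(x,y) over outcomes with M + N ≥ 8 gives 35/8.
E[M·N | M + N ≥ 8] = (35/8) / (1/4) = 35/2.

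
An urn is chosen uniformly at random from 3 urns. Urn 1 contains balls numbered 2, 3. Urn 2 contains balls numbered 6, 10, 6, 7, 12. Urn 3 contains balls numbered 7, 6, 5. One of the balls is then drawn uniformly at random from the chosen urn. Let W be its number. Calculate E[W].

E[W | urn 1] = (2+3)/2 = 5/2.
E[W | urn 2] = (6+10+6+7+12)/5 = 41/5.
E[W | urn 3] = (7+6+5)/3 = 6.
By the law of total expectation,
E[W] = (1/3)·(5/2) + (1/3)·(41/5) + (1/3)·(6) = 167/30.

167/30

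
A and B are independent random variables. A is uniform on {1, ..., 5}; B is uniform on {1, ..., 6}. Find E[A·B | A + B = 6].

7

Outcomes with A + B = 6: (1,5), (2,4), (3,3), (4,2), (5,1), each with probability 1/30.
E[A·B | A + B = 6] = (5 + 8 + 9 + 8 + 5) / 5 = 7.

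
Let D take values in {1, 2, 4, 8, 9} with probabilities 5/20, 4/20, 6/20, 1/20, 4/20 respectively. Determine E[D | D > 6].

P(D > 6) = 1/4.
Σ over the event: 8·1/20 + 9·1/5 = 11/5.
E[D | D > 6] = (11/5) / (1/4) = 44/5.

44/5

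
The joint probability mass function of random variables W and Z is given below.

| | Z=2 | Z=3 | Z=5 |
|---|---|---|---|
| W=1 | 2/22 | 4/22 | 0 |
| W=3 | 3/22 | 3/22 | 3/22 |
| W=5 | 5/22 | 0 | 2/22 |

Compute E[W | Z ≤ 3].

49/17

P(Z ≤ 3) = 17/22.
Σ W·P over the event = 1·(2/22) + 1·(4/22) + 3·(3/22) + 3·(3/22) + 5·(5/22) = 49/22.
E[W | Z ≤ 3] = (49/22) / (17/22) = 49/17.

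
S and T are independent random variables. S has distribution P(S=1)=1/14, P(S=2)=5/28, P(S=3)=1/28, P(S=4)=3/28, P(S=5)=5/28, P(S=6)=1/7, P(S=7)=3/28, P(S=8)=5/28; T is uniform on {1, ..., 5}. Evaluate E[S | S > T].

577/96

P(S > T) = 24/35.
Summing S·P(x,y) over outcomes with S > T gives 577/140.
E[S | S > T] = (577/140) / (24/35) = 577/96.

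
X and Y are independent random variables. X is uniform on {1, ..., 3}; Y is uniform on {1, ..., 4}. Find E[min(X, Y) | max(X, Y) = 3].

Outcomes with max(X, Y) = 3: (1,3), (2,3), (3,1), (3,2), (3,3), each with probability 1/12.
E[min(X, Y) | max(X, Y) = 3] = (1 + 2 + 1 + 2 + 3) / 5 = 9/5.

9/5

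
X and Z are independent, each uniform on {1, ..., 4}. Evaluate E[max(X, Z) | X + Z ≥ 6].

23/6

Outcomes with X + Z ≥ 6: (2,4), (3,3), (3,4), (4,2), (4,3), (4,4), each with probability 1/16.
E[max(X, Z) | X + Z ≥ 6] = (4 + 3 + 4 + 4 + 4 + 4) / 6 = 23/6.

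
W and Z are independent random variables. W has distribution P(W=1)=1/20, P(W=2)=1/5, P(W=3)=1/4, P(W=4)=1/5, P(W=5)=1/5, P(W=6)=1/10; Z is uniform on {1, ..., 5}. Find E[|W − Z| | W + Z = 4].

6/5

P(W + Z = 4) = 1/10.
Summing |W−Z|·P(x,y) over outcomes with W + Z = 4 gives 3/25.
E[|W − Z| | W + Z = 4] = (3/25) / (1/10) = 6/5.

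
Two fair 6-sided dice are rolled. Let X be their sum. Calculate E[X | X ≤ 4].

10/3

P(X ≤ 4) = 1/6.
Σ over the event: 2·1/36 + 3·1/18 + 4·1/12 = 5/9.
E[X | X ≤ 4] = (5/9) / (1/6) = 10/3.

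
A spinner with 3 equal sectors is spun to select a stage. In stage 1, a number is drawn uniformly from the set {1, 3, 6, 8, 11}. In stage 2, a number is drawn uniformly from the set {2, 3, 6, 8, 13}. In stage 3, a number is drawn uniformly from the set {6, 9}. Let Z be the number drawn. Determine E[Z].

E[Z | stage 1] = (1+3+6+8+11)/5 = 29/5.
E[Z | stage 2] = (2+3+6+8+13)/5 = 32/5.
E[Z | stage 3] = (6+9)/2 = 15/2.
E[Z] = (1/3)·(29/5) + (1/3)·(32/5) + (1/3)·(15/2) = 197/30.

197/30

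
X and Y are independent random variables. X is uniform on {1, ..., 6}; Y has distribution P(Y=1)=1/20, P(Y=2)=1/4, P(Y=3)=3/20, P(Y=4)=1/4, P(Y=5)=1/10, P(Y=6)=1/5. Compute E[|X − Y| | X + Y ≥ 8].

49/27

P(X + Y ≥ 8) = 9/20.
Summing |X−Y|·P(x,y) over outcomes with X + Y ≥ 8 gives 49/60.
E[|X − Y| | X + Y ≥ 8] = (49/60) / (9/20) = 49/27.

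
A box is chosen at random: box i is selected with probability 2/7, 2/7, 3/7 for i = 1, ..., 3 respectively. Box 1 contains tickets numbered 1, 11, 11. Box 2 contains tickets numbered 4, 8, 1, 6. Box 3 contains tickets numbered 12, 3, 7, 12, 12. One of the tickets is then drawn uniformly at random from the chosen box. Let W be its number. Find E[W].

E[W | box 1] = (1+11+11)/3 = 23/3.
E[W | box 2] = (4+8+1+6)/4 = 19/4.
E[W | box 3] = (12+3+7+12+12)/5 = 46/5.
By the law of total expectation,
E[W] = (2/7)·(23/3) + (2/7)·(19/4) + (3/7)·(46/5) = 1573/210.

1573/210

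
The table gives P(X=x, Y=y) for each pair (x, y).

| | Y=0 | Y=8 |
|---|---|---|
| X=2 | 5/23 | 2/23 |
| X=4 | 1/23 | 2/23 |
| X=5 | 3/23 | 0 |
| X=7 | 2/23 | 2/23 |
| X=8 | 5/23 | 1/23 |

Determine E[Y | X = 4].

16/3

P(X = 4) = 3/23.
Σ Y·P over the event = 0·(1/23) + 8·(2/23) = 16/23.
E[Y | X = 4] = (16/23) / (3/23) = 16/3.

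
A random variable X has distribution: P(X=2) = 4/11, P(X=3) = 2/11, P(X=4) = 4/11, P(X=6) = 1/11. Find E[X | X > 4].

P(X > 4) = 1/11.
Σ over the event: 6·1/11 = 6/11.
E[X | X > 4] = (6/11) / (1/11) = 6.

6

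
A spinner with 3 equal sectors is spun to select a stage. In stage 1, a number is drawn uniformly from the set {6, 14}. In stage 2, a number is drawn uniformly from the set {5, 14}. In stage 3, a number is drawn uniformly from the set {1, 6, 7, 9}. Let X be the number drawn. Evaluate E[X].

E[X | stage 1] = (6+14)/2 = 10.
E[X | stage 2] = (5+14)/2 = 19/2.
E[X | stage 3] = (1+6+7+9)/4 = 23/4.
E[X] = (1/3)·(10) + (1/3)·(19/2) + (1/3)·(23/4) = 101/12.

101/12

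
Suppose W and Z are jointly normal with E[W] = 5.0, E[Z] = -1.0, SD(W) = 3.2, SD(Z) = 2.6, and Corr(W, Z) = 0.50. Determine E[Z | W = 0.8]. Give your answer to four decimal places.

-2.7063

For a bivariate normal, E[Z | W=x] = μ_Z + ρ·(σ_Z/σ_W)·(x − μ_W).
E[Z | W=0.8] = -1.0 + (0.50)·(2.6/3.2)·(0.8 − (5.0)) = -1.0 + (0.40625)·(-4.2) = -2.7063.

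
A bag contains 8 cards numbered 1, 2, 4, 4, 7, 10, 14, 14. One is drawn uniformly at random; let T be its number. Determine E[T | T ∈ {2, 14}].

10

P(T ∈ {2, 14}) = 3/8.
Σ over the event: 2·1/8 + 14·1/4 = 15/4.
E[T | T ∈ {2, 14}] = (15/4) / (3/8) = 10.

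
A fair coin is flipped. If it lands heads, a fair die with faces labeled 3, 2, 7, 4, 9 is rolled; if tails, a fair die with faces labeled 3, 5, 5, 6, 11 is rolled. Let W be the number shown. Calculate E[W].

11/2

E[W | heads] = (3+2+7+4+9)/5 = 5.
E[W | tails] = (3+5+5+6+11)/5 = 6.
By the law of total expectation,
E[W] = (1/2)·(5) + (1/2)·(6) = 11/2.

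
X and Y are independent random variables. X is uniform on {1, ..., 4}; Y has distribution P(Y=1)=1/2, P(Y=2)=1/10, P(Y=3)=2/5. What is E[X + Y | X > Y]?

33/7

P(X > Y) = 21/40.
Summing (X+Y)·P(x,y) over outcomes with X > Y gives 99/40.
E[X + Y | X > Y] = (99/40) / (21/40) = 33/7.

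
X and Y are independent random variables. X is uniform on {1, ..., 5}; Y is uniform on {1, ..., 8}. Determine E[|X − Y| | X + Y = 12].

3

P(X + Y = 12) = 1/20.
Summing |X−Y|·P(x,y) over outcomes with X + Y = 12 gives 3/20.
E[|X − Y| | X + Y = 12] = (3/20) / (1/20) = 3.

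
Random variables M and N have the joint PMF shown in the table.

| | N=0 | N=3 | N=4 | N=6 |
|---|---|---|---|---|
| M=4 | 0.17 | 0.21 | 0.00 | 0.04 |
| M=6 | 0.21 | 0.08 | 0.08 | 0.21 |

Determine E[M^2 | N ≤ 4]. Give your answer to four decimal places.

25.8667

P(N ≤ 4) = 0.75.
Σ M^2·P over the event = 16·(0.17) + 16·(0.21) + 36·(0.21) + 36·(0.08) + 36·(0.08) = 19.40.
E[M^2 | N ≤ 4] = (19.40) / (0.75) = 25.8667.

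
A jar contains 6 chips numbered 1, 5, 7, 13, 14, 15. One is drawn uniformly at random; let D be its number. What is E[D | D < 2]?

1

P(D < 2) = 1/6.
Σ over the event: 1·1/6 = 1/6.
E[D | D < 2] = (1/6) / (1/6) = 1.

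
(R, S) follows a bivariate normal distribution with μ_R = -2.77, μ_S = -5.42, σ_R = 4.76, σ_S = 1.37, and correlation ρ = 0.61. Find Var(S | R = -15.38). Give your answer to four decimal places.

1.1785

The conditional variance in a bivariate normal is σ_S²(1 − ρ²), independent of x.
Var(S | R=-15.38) = (1.37)²·(1 − (0.61)²) = 1.8769·0.6279 = 1.1785.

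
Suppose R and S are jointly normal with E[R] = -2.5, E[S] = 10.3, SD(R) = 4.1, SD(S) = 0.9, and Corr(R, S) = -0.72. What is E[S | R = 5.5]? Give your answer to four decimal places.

9.0356

For a bivariate normal, E[S | R=x] = μ_S + ρ·(σ_S/σ_R)·(x − μ_R).
E[S | R=5.5] = 10.3 + (-0.72)·(0.9/4.1)·(5.5 − (-2.5)) = 10.3 + (-0.15805)·(8) = 9.0356.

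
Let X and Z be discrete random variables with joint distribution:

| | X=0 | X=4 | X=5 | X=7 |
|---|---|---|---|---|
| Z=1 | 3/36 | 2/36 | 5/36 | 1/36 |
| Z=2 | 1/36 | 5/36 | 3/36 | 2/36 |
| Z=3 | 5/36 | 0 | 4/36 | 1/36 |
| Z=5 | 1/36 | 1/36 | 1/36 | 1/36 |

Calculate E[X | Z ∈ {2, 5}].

P(Z ∈ {2, 5}) = 5/12.
Σ X·P over the event = 0·(1/36) + 0·(1/36) + 4·(5/36) + 4·(1/36) + 5·(3/36) + 5·(1/36) + 7·(2/36) + 7·(1/36) = 65/36.
E[X | Z ∈ {2, 5}] = (65/36) / (5/12) = 13/3.

13/3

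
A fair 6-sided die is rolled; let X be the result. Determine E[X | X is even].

4

Given X is even, X is equally likely to be any of {2, 4, 6}.
E[X | X is even] = (2 + 4 + 6) / 3 = 4.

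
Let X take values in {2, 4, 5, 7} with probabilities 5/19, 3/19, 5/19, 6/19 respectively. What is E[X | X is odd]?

P(X is odd) = 11/19.
Σ over the event: 5·5/19 + 7·6/19 = 67/19.
E[X | X is odd] = (67/19) / (11/19) = 67/11.

67/11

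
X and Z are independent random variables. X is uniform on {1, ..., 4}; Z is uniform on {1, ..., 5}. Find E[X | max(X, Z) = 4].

Outcomes with max(X, Z) = 4: (1,4), (2,4), (3,4), (4,1), (4,2), (4,3), (4,4), each with probability 1/20.
E[X | max(X, Z) = 4] = (1 + 2 + 3 + 4 + 4 + 4 + 4) / 7 = 22/7.

22/7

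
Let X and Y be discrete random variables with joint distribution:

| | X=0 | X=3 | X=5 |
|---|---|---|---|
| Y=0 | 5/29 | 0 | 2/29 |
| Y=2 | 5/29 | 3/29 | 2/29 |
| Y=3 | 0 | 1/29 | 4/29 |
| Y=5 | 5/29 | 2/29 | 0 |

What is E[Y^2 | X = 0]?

P(X = 0) = 15/29.
Σ Y^2·P over the event = 0·(5/29) + 4·(5/29) + 25·(5/29) = 5.
E[Y^2 | X = 0] = (5) / (15/29) = 29/3.

29/3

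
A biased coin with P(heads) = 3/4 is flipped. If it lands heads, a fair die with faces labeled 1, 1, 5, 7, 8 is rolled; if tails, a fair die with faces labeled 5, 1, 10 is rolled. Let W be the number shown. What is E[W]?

E[W | heads] = (1+1+5+7+8)/5 = 22/5.
E[W | tails] = (5+1+10)/3 = 16/3.
E[W] = (3/4)·(22/5) + (1/4)·(16/3) = 139/30.

139/30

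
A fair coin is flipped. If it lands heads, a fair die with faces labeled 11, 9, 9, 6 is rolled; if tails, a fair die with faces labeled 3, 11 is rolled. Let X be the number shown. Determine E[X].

63/8

E[X | heads] = (11+9+9+6)/4 = 35/4.
E[X | tails] = (3+11)/2 = 7.
E[X] = (1/2)·(35/4) + (1/2)·(7) = 63/8.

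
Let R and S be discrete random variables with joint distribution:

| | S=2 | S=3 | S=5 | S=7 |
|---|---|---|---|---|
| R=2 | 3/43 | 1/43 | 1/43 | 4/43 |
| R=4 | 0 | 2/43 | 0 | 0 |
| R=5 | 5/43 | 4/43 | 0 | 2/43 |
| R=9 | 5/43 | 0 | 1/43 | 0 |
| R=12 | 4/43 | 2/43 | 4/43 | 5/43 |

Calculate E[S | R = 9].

P(R = 9) = 6/43.
Σ S·P over the event = 2·(5/43) + 5·(1/43) = 15/43.
E[S | R = 9] = (15/43) / (6/43) = 5/2.

5/2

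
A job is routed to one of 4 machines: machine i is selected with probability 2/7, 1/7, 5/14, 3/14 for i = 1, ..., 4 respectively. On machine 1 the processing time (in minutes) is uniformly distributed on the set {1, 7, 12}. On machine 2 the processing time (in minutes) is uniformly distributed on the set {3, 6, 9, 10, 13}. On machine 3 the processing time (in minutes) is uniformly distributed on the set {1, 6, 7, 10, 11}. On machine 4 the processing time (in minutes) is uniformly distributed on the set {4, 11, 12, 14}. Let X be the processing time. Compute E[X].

E[X | machine 1] = (1+7+12)/3 = 20/3.
E[X | machine 2] = (3+6+9+10+13)/5 = 41/5.
E[X | machine 3] = (1+6+7+10+11)/5 = 7.
E[X | machine 4] = (4+11+12+14)/4 = 41/4.
By the law of total expectation,
E[X] = (2/7)·(20/3) + (1/7)·(41/5) + (5/14)·(7) + (3/14)·(41/4) = 6529/840.

6529/840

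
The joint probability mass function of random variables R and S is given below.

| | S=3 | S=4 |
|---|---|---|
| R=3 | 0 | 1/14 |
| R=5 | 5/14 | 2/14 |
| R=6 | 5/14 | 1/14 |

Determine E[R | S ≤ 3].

P(S ≤ 3) = 5/7.
Summing R·P(R=x,S=y) over the conditioning event gives 55/14.
E[R | S ≤ 3] = (55/14) / (5/7) = 11/2.

11/2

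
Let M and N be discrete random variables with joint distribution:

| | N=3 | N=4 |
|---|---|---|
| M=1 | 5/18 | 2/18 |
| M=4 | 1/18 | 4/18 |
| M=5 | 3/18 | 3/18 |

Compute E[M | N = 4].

P(N = 4) = 1/2.
Σ M·P over the event = 1·(2/18) + 4·(4/18) + 5·(3/18) = 11/6.
E[M | N = 4] = (11/6) / (1/2) = 11/3.

11/3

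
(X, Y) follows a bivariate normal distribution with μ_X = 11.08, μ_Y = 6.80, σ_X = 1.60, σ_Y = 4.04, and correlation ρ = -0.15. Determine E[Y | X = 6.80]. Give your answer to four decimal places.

The regression of Y on X has slope ρ·σ_Y/σ_X and passes through (μ_X, μ_Y).
E[Y | X=6.80] = 6.80 + (-0.15)·(4.04/1.60)·(6.80 − (11.08)) = 6.80 + (-0.37875)·(-4.28) = 8.4211.

8.4211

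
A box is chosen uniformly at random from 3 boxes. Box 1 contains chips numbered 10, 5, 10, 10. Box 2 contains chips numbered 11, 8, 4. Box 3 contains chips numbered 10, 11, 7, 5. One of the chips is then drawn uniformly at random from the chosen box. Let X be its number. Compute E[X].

74/9

E[X | box 1] = (10+5+10+10)/4 = 35/4.
E[X | box 2] = (11+8+4)/3 = 23/3.
E[X | box 3] = (10+11+7+5)/4 = 33/4.
E[X] = (1/3)·(35/4) + (1/3)·(23/3) + (1/3)·(33/4) = 74/9.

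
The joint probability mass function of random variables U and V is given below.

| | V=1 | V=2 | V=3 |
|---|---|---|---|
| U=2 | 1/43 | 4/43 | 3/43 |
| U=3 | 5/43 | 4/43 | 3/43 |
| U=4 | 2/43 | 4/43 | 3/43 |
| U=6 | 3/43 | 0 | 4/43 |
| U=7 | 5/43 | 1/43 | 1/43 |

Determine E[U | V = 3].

P(V = 3) = 14/43.
Σ U·P over the event = 2·(3/43) + 3·(3/43) + 4·(3/43) + 6·(4/43) + 7·(1/43) = 58/43.
E[U | V = 3] = (58/43) / (14/43) = 29/7.

29/7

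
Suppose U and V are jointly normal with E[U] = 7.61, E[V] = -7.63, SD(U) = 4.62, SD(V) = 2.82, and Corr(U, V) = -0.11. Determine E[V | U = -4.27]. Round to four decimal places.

-6.8323

E[V | U=x] = μ_V + ρ(σ_V/σ_U)(x − μ_U) for jointly normal variables.
E[V | U=-4.27] = -7.63 + (-0.11)·(2.82/4.62)·(-4.27 − (7.61)) = -7.63 + (-0.067143)·(-11.88) = -6.8323.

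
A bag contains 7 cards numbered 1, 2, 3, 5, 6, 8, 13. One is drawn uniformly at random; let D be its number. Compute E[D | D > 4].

P(D > 4) = 4/7.
Σ over the event: 5·1/7 + 6·1/7 + 8·1/7 + 13·1/7 = 32/7.
E[D | D > 4] = (32/7) / (4/7) = 8.

8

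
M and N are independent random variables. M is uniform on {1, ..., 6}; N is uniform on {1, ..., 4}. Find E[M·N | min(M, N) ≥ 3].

63/4

P(min(M, N) ≥ 3) = 1/3.
Summing MN·P(x,y) over outcomes with min(M, N) ≥ 3 gives 21/4.
E[M·N | min(M, N) ≥ 3] = (21/4) / (1/3) = 63/4.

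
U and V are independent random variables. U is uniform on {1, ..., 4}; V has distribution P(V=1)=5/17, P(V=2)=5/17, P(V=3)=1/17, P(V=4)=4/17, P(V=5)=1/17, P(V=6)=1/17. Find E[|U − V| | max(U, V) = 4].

P(max(U, V) = 4) = 27/68.
Summing |U−V|·P(x,y) over outcomes with max(U, V) = 4 gives 25/34.
E[|U − V| | max(U, V) = 4] = (25/34) / (27/68) = 50/27.

50/27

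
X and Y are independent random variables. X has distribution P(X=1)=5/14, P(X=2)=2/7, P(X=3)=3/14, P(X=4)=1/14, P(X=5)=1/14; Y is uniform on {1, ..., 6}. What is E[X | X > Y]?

P(X > Y) = 17/84.
Summing X·P(x,y) over outcomes with X > Y gives 29/42.
E[X | X > Y] = (29/42) / (17/84) = 58/17.

58/17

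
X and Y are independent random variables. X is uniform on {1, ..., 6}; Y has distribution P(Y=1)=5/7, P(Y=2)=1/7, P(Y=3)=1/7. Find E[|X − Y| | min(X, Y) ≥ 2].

17/10

P(min(X, Y) ≥ 2) = 5/21.
Summing |X−Y|·P(x,y) over outcomes with min(X, Y) ≥ 2 gives 17/42.
E[|X − Y| | min(X, Y) ≥ 2] = (17/42) / (5/21) = 17/10.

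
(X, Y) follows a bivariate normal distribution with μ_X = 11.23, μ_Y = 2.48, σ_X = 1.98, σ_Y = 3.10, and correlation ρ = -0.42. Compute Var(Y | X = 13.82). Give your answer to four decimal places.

Var(Y | X=x) = (1 − ρ²)·σ_Y².
Var(Y | X=13.82) = (3.10)²·(1 − (-0.42)²) = 9.61·0.8236 = 7.9148.

7.9148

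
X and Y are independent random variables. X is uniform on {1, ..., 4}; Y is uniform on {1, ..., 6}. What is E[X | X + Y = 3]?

3/2

P(X + Y = 3) = 1/12.
Summing X·P(x,y) over outcomes with X + Y = 3 gives 1/8.
E[X | X + Y = 3] = (1/8) / (1/12) = 3/2.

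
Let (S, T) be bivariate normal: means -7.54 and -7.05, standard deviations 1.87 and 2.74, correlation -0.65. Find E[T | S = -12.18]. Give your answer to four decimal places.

E[T | S=x] = μ_T + ρ(σ_T/σ_S)(x − μ_S) for jointly normal variables.
E[T | S=-12.18] = -7.05 + (-0.65)·(2.74/1.87)·(-12.18 − (-7.54)) = -7.05 + (-0.95241)·(-4.64) = -2.6308.

-2.6308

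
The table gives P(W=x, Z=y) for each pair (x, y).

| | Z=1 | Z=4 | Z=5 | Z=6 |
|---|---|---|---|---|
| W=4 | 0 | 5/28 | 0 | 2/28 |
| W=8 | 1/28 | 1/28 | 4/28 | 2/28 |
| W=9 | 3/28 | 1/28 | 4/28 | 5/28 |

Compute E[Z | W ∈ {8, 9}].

P(W ∈ {8, 9}) = 3/4.
Σ Z·P over the event = 1·(1/28) + 4·(1/28) + 5·(4/28) + 6·(2/28) + 1·(3/28) + 4·(1/28) + 5·(4/28) + 6·(5/28) = 47/14.
E[Z | W ∈ {8, 9}] = (47/14) / (3/4) = 94/21.

94/21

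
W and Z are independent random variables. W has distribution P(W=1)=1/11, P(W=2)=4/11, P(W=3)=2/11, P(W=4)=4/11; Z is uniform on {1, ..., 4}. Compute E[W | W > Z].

17/5

P(W > Z) = 5/11.
Summing W·P(x,y) over outcomes with W > Z gives 17/11.
E[W | W > Z] = (17/11) / (5/11) = 17/5.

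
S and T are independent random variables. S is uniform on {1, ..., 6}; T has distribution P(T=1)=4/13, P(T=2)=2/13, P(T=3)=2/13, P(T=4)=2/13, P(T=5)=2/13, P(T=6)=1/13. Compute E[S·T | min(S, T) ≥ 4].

24

P(min(S, T) ≥ 4) = 5/26.
Summing ST·P(x,y) over outcomes with min(S, T) ≥ 4 gives 60/13.
E[S·T | min(S, T) ≥ 4] = (60/13) / (5/26) = 24.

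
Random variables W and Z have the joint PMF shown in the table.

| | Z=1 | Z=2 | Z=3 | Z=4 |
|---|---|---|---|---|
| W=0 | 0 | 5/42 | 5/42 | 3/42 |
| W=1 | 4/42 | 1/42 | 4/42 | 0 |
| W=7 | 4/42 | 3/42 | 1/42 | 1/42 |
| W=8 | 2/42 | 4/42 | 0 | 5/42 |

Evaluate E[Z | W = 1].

2

P(W = 1) = 3/14.
Σ Z·P over the event = 1·(4/42) + 2·(1/42) + 3·(4/42) = 3/7.
E[Z | W = 1] = (3/7) / (3/14) = 2.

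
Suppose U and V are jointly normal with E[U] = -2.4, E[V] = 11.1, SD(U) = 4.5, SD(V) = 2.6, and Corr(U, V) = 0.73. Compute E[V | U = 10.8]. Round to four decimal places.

The regression of V on U has slope ρ·σ_V/σ_U and passes through (μ_U, μ_V).
E[V | U=10.8] = 11.1 + (0.73)·(2.6/4.5)·(10.8 − (-2.4)) = 11.1 + (0.42178)·(13.2) = 16.6675.

16.6675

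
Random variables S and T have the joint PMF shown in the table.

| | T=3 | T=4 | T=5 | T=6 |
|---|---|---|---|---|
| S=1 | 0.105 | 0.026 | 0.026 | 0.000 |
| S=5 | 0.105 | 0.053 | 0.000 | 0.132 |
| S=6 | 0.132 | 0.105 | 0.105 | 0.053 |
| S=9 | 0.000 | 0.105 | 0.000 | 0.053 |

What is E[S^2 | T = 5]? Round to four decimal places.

29.0534

P(T = 5) = 0.131.
Σ S^2·P over the event = 1·(0.026) + 36·(0.105) = 3.806.
E[S^2 | T = 5] = (3.806) / (0.131) = 29.0534.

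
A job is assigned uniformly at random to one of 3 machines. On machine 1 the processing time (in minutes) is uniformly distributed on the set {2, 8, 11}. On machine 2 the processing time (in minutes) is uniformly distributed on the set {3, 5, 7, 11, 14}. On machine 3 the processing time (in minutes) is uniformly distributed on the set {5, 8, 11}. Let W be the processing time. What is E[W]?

23/3

E[W | machine 1] = (2+8+11)/3 = 7.
E[W | machine 2] = (3+5+7+11+14)/5 = 8.
E[W | machine 3] = (5+8+11)/3 = 8.
E[W] = (1/3)·(7) + (1/3)·(8) + (1/3)·(8) = 23/3.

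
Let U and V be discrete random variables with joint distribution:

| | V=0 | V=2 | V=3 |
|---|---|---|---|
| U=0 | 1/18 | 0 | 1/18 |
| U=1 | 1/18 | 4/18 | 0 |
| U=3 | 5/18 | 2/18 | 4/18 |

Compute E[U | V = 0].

P(V = 0) = 7/18.
Σ U·P over the event = 0·(1/18) + 1·(1/18) + 3·(5/18) = 8/9.
E[U | V = 0] = (8/9) / (7/18) = 16/7.

16/7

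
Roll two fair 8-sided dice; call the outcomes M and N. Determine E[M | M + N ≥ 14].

22/3

Outcomes with M + N ≥ 14: (6,8), (7,7), (7,8), (8,6), (8,7), (8,8), each with probability 1/64.
E[M | M + N ≥ 14] = (6 + 7 + 7 + 8 + 8 + 8) / 6 = 22/3.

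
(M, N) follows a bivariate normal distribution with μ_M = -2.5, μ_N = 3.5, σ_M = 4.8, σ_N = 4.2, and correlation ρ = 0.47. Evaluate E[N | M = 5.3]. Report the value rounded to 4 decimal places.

6.7078

For a bivariate normal, E[N | M=x] = μ_N + ρ·(σ_N/σ_M)·(x − μ_M).
E[N | M=5.3] = 3.5 + (0.47)·(4.2/4.8)·(5.3 − (-2.5)) = 3.5 + (0.41125)·(7.8) = 6.7078.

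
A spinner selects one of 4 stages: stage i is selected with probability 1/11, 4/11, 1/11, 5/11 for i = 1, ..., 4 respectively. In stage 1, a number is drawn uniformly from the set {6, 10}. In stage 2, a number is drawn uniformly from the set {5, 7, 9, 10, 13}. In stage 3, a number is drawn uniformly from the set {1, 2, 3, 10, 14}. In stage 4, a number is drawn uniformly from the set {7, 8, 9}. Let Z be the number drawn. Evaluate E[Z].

E[Z | stage 1] = (6+10)/2 = 8.
E[Z | stage 2] = (5+7+9+10+13)/5 = 44/5.
E[Z | stage 3] = (1+2+3+10+14)/5 = 6.
E[Z | stage 4] = (7+8+9)/3 = 8.
By the law of total expectation,
E[Z] = (1/11)·(8) + (4/11)·(44/5) + (1/11)·(6) + (5/11)·(8) = 446/55.

446/55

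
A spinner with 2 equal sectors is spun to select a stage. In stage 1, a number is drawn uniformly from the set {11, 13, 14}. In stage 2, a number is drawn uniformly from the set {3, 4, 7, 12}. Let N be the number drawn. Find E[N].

E[N | stage 1] = (11+13+14)/3 = 38/3.
E[N | stage 2] = (3+4+7+12)/4 = 13/2.
By the law of total expectation,
E[N] = (1/2)·(38/3) + (1/2)·(13/2) = 115/12.

115/12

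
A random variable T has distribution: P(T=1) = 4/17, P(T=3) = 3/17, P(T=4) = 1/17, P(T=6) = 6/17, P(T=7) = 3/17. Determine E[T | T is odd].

P(T is odd) = 10/17.
Σ over the event: 1·4/17 + 3·3/17 + 7·3/17 = 2.
E[T | T is odd] = (2) / (10/17) = 17/5.

17/5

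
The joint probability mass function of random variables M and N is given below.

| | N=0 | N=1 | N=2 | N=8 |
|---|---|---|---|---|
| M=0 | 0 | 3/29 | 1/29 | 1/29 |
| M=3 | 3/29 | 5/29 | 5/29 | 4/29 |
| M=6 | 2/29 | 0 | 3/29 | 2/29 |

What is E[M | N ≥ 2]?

57/16

P(N ≥ 2) = 16/29.
Σ M·P over the event = 0·(1/29) + 0·(1/29) + 3·(5/29) + 3·(4/29) + 6·(3/29) + 6·(2/29) = 57/29.
E[M | N ≥ 2] = (57/29) / (16/29) = 57/16.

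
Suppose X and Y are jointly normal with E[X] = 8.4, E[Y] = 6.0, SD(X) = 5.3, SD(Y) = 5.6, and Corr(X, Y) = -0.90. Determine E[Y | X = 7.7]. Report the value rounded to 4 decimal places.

6.6657

E[Y | X=x] = μ_Y + ρ(σ_Y/σ_X)(x − μ_X) for jointly normal variables.
E[Y | X=7.7] = 6.0 + (-0.90)·(5.6/5.3)·(7.7 − (8.4)) = 6.0 + (-0.95094)·(-0.7) = 6.6657.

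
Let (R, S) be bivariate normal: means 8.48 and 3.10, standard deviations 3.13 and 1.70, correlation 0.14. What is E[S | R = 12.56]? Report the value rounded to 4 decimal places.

The regression of S on R has slope ρ·σ_S/σ_R and passes through (μ_R, μ_S).
E[S | R=12.56] = 3.10 + (0.14)·(1.70/3.13)·(12.56 − (8.48)) = 3.10 + (0.076038)·(4.08) = 3.4102.

3.4102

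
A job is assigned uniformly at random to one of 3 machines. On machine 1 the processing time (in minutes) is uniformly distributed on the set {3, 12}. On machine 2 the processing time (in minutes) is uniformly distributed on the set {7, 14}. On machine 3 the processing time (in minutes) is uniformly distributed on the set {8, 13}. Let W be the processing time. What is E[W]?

19/2

E[W | machine 1] = (3+12)/2 = 15/2.
E[W | machine 2] = (7+14)/2 = 21/2.
E[W | machine 3] = (8+13)/2 = 21/2.
E[W] = (1/3)·(15/2) + (1/3)·(21/2) + (1/3)·(21/2) = 19/2.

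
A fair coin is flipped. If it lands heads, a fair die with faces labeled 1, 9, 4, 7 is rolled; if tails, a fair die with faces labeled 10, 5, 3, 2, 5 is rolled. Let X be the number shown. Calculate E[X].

41/8

E[X | heads] = (1+9+4+7)/4 = 21/4.
E[X | tails] = (10+5+3+2+5)/5 = 5.
By the law of total expectation,
E[X] = (1/2)·(21/4) + (1/2)·(5) = 41/8.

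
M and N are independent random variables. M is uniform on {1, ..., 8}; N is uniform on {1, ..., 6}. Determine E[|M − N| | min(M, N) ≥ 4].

23/15

P(min(M, N) ≥ 4) = 5/16.
Summing |M−N|·P(x,y) over outcomes with min(M, N) ≥ 4 gives 23/48.
E[|M − N| | min(M, N) ≥ 4] = (23/48) / (5/16) = 23/15.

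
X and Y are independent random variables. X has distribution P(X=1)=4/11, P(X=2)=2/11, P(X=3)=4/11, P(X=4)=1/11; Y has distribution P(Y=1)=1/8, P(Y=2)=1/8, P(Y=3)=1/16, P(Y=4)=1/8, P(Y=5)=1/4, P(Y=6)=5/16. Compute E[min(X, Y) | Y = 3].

P(Y = 3) = 1/16.
Summing min(X,Y)·P(x,y) over outcomes with Y = 3 gives 23/176.
E[min(X, Y) | Y = 3] = (23/176) / (1/16) = 23/11.

23/11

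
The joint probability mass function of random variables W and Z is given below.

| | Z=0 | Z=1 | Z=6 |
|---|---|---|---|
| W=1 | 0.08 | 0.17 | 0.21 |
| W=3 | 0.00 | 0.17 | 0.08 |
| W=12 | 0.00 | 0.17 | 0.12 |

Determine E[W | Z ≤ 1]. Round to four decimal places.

4.7458

P(Z ≤ 1) = 0.59.
Σ W·P over the event = 1·(0.08) + 1·(0.17) + 3·(0.17) + 12·(0.17) = 2.80.
E[W | Z ≤ 1] = (2.80) / (0.59) = 4.7458.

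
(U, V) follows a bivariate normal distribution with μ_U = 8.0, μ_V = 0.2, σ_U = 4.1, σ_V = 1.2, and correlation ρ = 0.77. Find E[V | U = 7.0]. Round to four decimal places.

The regression of V on U has slope ρ·σ_V/σ_U and passes through (μ_U, μ_V).
E[V | U=7.0] = 0.2 + (0.77)·(1.2/4.1)·(7.0 − (8.0)) = 0.2 + (0.22537)·(-1) = -0.0254.

-0.0254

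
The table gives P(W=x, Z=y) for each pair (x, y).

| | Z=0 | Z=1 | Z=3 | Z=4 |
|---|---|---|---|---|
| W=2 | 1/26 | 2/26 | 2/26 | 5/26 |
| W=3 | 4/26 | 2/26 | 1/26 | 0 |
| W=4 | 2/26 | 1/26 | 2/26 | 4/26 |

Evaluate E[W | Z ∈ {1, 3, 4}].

P(Z ∈ {1, 3, 4}) = 19/26.
Σ W·P over the event = 2·(2/26) + 2·(2/26) + 2·(5/26) + 3·(2/26) + 3·(1/26) + 4·(1/26) + 4·(2/26) + 4·(4/26) = 55/26.
E[W | Z ∈ {1, 3, 4}] = (55/26) / (19/26) = 55/19.

55/19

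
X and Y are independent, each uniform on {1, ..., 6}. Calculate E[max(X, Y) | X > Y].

P(X > Y) = 5/12.
Summing max(X,Y)·P(x,y) over outcomes with X > Y gives 35/18.
E[max(X, Y) | X > Y] = (35/18) / (5/12) = 14/3.

14/3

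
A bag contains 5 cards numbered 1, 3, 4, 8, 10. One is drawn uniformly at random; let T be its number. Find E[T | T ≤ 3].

P(T ≤ 3) = 2/5.
Σ over the event: 1·1/5 + 3·1/5 = 4/5.
E[T | T ≤ 3] = (4/5) / (2/5) = 2.

2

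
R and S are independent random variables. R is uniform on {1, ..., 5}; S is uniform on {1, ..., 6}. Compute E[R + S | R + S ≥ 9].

29/3

P(R + S ≥ 9) = 1/5.
Summing (R+S)·P(x,y) over outcomes with R + S ≥ 9 gives 29/15.
E[R + S | R + S ≥ 9] = (29/15) / (1/5) = 29/3.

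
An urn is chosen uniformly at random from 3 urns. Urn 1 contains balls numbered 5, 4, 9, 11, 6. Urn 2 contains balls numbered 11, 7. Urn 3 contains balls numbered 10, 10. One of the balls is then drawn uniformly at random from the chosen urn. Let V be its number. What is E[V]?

26/3

E[V | urn 1] = (5+4+9+11+6)/5 = 7.
E[V | urn 2] = (11+7)/2 = 9.
E[V | urn 3] = (10+10)/2 = 10.
E[V] = (1/3)·(7) + (1/3)·(9) + (1/3)·(10) = 26/3.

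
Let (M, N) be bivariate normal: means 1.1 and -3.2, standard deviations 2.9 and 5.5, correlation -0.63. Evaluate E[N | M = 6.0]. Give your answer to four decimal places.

For a bivariate normal, E[N | M=x] = μ_N + ρ·(σ_N/σ_M)·(x − μ_M).
E[N | M=6.0] = -3.2 + (-0.63)·(5.5/2.9)·(6.0 − (1.1)) = -3.2 + (-1.19483)·(4.9) = -9.0547.

-9.0547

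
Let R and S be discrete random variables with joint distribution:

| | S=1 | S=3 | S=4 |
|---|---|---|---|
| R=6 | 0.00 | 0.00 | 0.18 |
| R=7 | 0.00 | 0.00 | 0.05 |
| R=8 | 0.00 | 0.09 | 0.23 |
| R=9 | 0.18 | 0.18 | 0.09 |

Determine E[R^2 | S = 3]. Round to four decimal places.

P(S = 3) = 0.27.
Σ R^2·P over the event = 64·(0.09) + 81·(0.18) = 20.34.
E[R^2 | S = 3] = (20.34) / (0.27) = 75.3333.

75.3333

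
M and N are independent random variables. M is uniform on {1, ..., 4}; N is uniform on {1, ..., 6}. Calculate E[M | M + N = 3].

Outcomes with M + N = 3: (1,2), (2,1), each with probability 1/24.
E[M | M + N = 3] = (1 + 2) / 2 = 3/2.

3/2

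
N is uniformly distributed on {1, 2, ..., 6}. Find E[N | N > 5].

Given N > 5, N is equally likely to be any of {6}.
E[N | N > 5] = (6) / 1 = 6.

6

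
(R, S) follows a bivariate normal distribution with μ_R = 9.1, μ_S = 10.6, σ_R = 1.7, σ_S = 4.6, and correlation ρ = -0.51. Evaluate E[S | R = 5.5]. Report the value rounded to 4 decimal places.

For a bivariate normal, E[S | R=x] = μ_S + ρ·(σ_S/σ_R)·(x − μ_R).
E[S | R=5.5] = 10.6 + (-0.51)·(4.6/1.7)·(5.5 − (9.1)) = 10.6 + (-1.38)·(-3.6) = 15.5680.

15.5680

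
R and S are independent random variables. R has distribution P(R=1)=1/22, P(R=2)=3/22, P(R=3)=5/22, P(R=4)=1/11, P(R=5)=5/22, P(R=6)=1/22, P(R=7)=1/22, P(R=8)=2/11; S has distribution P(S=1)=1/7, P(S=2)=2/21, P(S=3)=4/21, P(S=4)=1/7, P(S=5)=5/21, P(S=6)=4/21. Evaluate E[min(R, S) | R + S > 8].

P(R + S > 8) = 36/77.
Summing min(R,S)·P(x,y) over outcomes with R + S > 8 gives 887/462.
E[min(R, S) | R + S > 8] = (887/462) / (36/77) = 887/216.

887/216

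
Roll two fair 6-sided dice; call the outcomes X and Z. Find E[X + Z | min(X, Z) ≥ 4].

P(min(X, Z) ≥ 4) = 1/4.
Summing (X+Z)·P(x,y) over outcomes with min(X, Z) ≥ 4 gives 5/2.
E[X + Z | min(X, Z) ≥ 4] = (5/2) / (1/4) = 10.

10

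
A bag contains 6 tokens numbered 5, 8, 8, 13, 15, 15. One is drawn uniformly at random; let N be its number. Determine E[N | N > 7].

59/5

P(N > 7) = 5/6.
Σ over the event: 8·1/3 + 13·1/6 + 15·1/3 = 59/6.
E[N | N > 7] = (59/6) / (5/6) = 59/5.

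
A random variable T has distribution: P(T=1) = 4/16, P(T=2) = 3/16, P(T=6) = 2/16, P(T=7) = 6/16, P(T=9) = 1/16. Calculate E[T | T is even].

18/5

P(T is even) = 5/16.
Σ over the event: 2·3/16 + 6·1/8 = 9/8.
E[T | T is even] = (9/8) / (5/16) = 18/5.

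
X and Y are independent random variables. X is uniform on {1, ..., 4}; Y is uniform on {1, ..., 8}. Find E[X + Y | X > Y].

Outcomes with X > Y: (2,1), (3,1), (3,2), (4,1), (4,2), (4,3), each with probability 1/32.
E[X + Y | X > Y] = (3 + 4 + 5 + 5 + 6 + 7) / 6 = 5.

5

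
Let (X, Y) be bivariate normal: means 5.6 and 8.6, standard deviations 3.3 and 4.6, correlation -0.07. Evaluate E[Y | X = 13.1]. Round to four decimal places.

7.8682

For a bivariate normal, E[Y | X=x] = μ_Y + ρ·(σ_Y/σ_X)·(x − μ_X).
E[Y | X=13.1] = 8.6 + (-0.07)·(4.6/3.3)·(13.1 − (5.6)) = 8.6 + (-0.097576)·(7.5) = 7.8682.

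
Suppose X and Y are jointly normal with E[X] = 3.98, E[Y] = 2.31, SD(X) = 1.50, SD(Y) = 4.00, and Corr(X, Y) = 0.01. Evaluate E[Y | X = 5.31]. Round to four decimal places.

The regression of Y on X has slope ρ·σ_Y/σ_X and passes through (μ_X, μ_Y).
E[Y | X=5.31] = 2.31 + (0.01)·(4.00/1.50)·(5.31 − (3.98)) = 2.31 + (0.026667)·(1.33) = 2.3455.

2.3455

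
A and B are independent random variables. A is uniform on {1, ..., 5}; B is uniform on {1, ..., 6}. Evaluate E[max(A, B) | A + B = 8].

5

Outcomes with A + B = 8: (2,6), (3,5), (4,4), (5,3), each with probability 1/30.
E[max(A, B) | A + B = 8] = (6 + 5 + 4 + 5) / 4 = 5.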